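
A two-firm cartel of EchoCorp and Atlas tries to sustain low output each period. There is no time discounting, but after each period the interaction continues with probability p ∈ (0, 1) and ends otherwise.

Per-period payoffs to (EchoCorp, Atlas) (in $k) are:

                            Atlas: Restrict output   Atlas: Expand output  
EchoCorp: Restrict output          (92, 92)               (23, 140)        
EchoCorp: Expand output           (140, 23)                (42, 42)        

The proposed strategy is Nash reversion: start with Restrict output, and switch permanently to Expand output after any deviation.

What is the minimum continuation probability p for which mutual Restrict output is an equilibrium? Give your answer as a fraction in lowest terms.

24/49

With no time discounting, the continuation probability p plays the role of the discount factor.
Grim-trigger IC: 92/(1−p) ≥ 140 + 42p/(1−p) ⇒ p ≥ (140−92)/(140−42) = 24/49.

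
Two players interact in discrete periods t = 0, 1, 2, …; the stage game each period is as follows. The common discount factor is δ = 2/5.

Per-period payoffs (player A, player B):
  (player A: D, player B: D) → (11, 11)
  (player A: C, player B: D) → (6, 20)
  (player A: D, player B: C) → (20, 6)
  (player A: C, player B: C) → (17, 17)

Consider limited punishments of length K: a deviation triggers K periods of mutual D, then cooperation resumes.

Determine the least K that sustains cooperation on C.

No profitable deviation requires (17−11)(δ+…+δ^K) ≥ 20−17, i.e. δ+…+δ^K ≥ 1/2 ≈ 0.5000.
With δ = 2/5, the partial sums are K=1: 0.4000, K=2: 0.5600.
K = 2 is the first length at which the sum reaches 0.5000.

2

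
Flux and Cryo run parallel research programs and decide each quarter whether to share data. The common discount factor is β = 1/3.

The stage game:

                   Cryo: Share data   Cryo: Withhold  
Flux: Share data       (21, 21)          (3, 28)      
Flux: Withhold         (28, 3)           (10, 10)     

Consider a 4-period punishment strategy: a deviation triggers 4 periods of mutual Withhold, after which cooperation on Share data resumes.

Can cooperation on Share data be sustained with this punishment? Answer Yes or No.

No

A one-shot deviation gives 28 now, then 10 for 4 periods, then back to 21.
Gain from deviating: (28−21) today; loss: (21−10) in each of the next 4 periods.
No-deviation condition: (21−10)(β+…+β^4) ≥ 28−21, i.e. β+…+β^4 ≥ 7/11.
At β = 1/3: β+…+β^4 = 0.4938 < 0.6364.
So cooperation is not sustainable.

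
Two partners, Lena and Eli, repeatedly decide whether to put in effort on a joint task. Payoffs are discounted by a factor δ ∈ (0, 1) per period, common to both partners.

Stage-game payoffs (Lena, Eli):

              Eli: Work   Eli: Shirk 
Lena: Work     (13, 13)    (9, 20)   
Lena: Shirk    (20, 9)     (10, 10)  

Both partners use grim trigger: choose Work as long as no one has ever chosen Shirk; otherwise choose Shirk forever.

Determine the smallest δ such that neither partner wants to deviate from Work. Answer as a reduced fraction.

7/10

Cooperation forever yields 13 each period: 13/(1−δ).
Deviating yields 20 once, then 10 forever: 20 + 10δ/(1−δ).
No profitable deviation requires 13/(1−δ) ≥ 20 + 10δ/(1−δ).
Multiplying by (1−δ): 13 ≥ 20(1−δ) + 10δ = 20 − 10δ.
So 10δ ≥ 7, i.e. δ ≥ 7/10.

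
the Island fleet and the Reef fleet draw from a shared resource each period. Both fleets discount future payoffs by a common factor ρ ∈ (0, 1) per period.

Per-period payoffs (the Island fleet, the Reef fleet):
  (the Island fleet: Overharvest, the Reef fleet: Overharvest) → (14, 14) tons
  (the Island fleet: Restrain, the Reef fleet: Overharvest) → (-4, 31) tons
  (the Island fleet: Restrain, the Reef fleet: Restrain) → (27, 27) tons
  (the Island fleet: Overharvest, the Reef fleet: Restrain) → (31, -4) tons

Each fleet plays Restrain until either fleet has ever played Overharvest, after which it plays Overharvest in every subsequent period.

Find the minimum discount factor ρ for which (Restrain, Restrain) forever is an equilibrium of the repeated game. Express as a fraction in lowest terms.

4/17

Cooperation forever yields 27 each period: 27/(1−ρ).
Deviating yields 31 once, then 14 forever: 31 + 14ρ/(1−ρ).
No profitable deviation requires 27/(1−ρ) ≥ 31 + 14ρ/(1−ρ).
Multiplying by (1−ρ): 27 ≥ 31(1−ρ) + 14ρ = 31 − 17ρ.
So 17ρ ≥ 4, i.e. ρ ≥ 4/17.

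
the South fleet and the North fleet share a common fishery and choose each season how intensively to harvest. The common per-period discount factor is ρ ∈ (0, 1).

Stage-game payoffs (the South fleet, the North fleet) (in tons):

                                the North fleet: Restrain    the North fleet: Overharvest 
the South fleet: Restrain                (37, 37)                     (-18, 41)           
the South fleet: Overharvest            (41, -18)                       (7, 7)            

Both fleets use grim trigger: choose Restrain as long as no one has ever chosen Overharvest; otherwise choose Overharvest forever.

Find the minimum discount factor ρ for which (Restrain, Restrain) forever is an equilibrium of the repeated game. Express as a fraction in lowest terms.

2/17

Cooperation forever yields 37 each period: 37/(1−ρ).
Deviating yields 41 once, then 7 forever: 41 + 7ρ/(1−ρ).
No profitable deviation requires 37/(1−ρ) ≥ 41 + 7ρ/(1−ρ).
Multiplying by (1−ρ): 37 ≥ 41(1−ρ) + 7ρ = 41 − 34ρ.
So 34ρ ≥ 4, i.e. ρ ≥ 4/34 = 2/17.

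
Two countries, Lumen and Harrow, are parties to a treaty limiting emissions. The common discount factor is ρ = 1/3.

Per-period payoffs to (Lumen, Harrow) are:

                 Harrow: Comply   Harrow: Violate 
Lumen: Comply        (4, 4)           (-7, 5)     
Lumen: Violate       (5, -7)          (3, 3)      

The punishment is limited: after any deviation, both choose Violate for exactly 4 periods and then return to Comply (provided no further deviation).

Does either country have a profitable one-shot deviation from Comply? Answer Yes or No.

A one-shot deviation gives 5 now, then 3 for 4 periods, then back to 4.
Gain from deviating: (5−4) today; loss: (4−3) in each of the next 4 periods.
No-deviation condition: (4−3)(ρ+…+ρ^4) ≥ 5−4, i.e. ρ+…+ρ^4 ≥ 1.
At ρ = 1/3: ρ+…+ρ^4 = 0.4938 < 1.0000.
So cooperation is not sustainable.

Yes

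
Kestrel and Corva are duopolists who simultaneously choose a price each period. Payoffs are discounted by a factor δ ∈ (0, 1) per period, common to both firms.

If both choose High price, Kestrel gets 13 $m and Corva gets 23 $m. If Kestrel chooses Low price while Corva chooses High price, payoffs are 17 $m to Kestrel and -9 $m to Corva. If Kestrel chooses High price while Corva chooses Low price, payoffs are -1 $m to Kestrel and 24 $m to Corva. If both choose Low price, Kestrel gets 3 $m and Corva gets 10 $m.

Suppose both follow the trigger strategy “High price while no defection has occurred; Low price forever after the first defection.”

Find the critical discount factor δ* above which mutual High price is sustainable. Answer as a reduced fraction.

2/7

Kestrel's threshold: (17−13)/(17−3) = 2/7.
Corva's threshold: (24−23)/(24−10) = 1/14.
2/7 > 1/14, so Kestrel binds and δ* = 2/7.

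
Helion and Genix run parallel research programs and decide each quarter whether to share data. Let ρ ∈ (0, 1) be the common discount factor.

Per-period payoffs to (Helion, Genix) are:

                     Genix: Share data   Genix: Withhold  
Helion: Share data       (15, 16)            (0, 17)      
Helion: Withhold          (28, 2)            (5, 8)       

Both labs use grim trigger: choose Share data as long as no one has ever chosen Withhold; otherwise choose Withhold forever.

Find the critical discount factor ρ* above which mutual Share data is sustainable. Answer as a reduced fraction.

13/23

Helion: cooperation gives 15 each period; deviation gives 28 once then 5 forever.
  15/(1−ρ) ≥ 28 + 5ρ/(1−ρ) ⇒ ρ ≥ 13/23.
Genix: cooperation gives 16 each period; deviation gives 17 once then 8 forever.
  ρ ≥ 1/9.
Both must hold, so the binding constraint is Helion's: ρ ≥ 13/23.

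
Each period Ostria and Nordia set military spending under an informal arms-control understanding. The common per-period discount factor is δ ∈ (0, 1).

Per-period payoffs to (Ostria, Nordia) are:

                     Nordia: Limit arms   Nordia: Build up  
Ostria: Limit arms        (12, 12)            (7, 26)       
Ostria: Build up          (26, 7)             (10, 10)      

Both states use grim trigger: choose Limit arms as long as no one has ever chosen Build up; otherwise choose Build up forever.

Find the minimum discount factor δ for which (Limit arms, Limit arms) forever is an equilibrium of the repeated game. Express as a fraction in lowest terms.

7/8

Cooperation forever yields 12 each period: 12/(1−δ).
Deviating yields 26 once, then 10 forever: 26 + 10δ/(1−δ).
No profitable deviation requires 12/(1−δ) ≥ 26 + 10δ/(1−δ).
Multiplying by (1−δ): 12 ≥ 26(1−δ) + 10δ = 26 − 16δ.
So 16δ ≥ 14, i.e. δ ≥ 14/16 = 7/8.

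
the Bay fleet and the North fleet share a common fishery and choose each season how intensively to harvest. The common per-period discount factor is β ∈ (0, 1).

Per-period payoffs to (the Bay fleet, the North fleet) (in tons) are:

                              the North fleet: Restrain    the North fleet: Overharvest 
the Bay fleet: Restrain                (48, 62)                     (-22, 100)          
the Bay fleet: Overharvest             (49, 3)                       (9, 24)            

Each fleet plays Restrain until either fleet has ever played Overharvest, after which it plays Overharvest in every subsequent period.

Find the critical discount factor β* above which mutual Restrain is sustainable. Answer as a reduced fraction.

For the Bay fleet: deviation gain 49−48 = 1, per-period punishment loss 48−9 = 39. IC gives β ≥ 1/40.
For the North fleet: gain 38, loss 38 per period, so β ≥ 38/76 = 1/2.
The tighter constraint is the North fleet's, so cooperation needs β ≥ 1/2.

1/2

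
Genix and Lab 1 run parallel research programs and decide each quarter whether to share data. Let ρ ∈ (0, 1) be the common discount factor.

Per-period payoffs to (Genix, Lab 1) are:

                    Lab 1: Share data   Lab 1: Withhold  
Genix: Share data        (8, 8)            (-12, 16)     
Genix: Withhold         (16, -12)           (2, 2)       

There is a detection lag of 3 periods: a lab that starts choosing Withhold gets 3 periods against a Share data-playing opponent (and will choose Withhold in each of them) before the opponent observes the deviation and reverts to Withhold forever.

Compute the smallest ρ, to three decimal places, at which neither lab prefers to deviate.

Deviating for the 3 undetected periods gains 16−8 = 8 per period over cooperation, then loses 8−2 = 6 per period forever once punishment starts.
Gain: 8(1 + ρ + … + ρ^2); loss: 6·ρ^3/(1−ρ).
No profitable deviation ⇔ 8(1−ρ^3) ≤ 6·ρ^3, i.e. ρ^3 ≥ 8/(8+6) = 4/7.
Hence ρ ≥ (4/7)^(1/3) ≈ 0.830.

0.830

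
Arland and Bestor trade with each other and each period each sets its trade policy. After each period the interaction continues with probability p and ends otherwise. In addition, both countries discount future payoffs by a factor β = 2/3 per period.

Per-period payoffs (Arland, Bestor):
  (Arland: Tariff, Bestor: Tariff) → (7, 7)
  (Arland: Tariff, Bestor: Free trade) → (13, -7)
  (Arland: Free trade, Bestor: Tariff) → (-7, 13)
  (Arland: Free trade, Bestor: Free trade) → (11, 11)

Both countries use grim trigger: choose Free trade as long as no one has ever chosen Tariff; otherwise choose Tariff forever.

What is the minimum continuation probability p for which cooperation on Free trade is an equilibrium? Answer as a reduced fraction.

1/2

With continuation probability p and discount β, the effective per-period discount factor is βp.
Grim-trigger IC: βp ≥ (13−11)/(13−7) = 1/3.
So p ≥ (1/3)/(2/3) = 1/2.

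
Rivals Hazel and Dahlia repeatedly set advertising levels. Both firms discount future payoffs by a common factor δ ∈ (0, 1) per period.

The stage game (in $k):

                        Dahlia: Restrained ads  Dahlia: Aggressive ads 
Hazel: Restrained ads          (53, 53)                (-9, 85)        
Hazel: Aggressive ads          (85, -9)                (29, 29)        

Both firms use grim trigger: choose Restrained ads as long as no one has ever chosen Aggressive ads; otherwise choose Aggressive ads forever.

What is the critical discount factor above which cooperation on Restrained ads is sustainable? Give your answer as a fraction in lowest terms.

4/7

Cooperation forever yields 53 each period: 53/(1−δ).
Deviating yields 85 once, then 29 forever: 85 + 29δ/(1−δ).
No profitable deviation requires 53/(1−δ) ≥ 85 + 29δ/(1−δ).
Multiplying by (1−δ): 53 ≥ 85(1−δ) + 29δ = 85 − 56δ.
So 56δ ≥ 32, i.e. δ ≥ 32/56 = 4/7.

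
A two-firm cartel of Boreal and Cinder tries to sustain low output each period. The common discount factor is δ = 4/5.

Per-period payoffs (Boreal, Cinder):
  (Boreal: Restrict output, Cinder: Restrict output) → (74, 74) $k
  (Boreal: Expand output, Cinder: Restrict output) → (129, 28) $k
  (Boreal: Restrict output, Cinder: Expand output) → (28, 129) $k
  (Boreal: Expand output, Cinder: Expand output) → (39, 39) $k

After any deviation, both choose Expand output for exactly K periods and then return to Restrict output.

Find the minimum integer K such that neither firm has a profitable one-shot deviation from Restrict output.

3

Need Σ_{k=1}^{K} δ^k ≥ (129−74)/(74−39) = 1.5714 at δ = 4/5.
At K = 2 the sum is 1.4400 < 1.5714; at K = 3 it is 1.9520 ≥ 1.5714.
So the minimum punishment length is K = 3.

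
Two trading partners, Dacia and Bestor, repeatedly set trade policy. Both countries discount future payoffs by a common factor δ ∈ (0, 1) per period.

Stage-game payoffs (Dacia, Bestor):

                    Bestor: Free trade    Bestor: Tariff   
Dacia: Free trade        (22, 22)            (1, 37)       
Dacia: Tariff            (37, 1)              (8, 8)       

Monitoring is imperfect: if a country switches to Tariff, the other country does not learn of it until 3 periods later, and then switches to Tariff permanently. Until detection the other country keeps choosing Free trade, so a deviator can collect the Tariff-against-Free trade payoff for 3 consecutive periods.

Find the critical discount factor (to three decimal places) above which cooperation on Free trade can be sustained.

Deviating for the 3 undetected periods gains 37−22 = 15 per period over cooperation, then loses 22−8 = 14 per period forever once punishment starts.
Gain: 15(1 + δ + … + δ^2); loss: 14·δ^3/(1−δ).
No profitable deviation ⇔ 15(1−δ^3) ≤ 14·δ^3, i.e. δ^3 ≥ 15/(15+14) = 15/29.
Hence δ ≥ (15/29)^(1/3) ≈ 0.803.

0.803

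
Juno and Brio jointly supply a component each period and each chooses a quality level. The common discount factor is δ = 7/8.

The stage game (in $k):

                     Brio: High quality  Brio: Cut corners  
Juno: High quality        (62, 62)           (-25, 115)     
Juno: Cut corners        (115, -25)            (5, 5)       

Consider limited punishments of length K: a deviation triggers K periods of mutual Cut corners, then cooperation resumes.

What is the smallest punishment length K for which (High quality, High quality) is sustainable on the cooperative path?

No profitable deviation requires (62−5)(δ+…+δ^K) ≥ 115−62, i.e. δ+…+δ^K ≥ 53/57 ≈ 0.9298.
With δ = 7/8, the partial sums are K=1: 0.8750, K=2: 1.6406.
K = 2 is the first length at which the sum reaches 0.9298.

2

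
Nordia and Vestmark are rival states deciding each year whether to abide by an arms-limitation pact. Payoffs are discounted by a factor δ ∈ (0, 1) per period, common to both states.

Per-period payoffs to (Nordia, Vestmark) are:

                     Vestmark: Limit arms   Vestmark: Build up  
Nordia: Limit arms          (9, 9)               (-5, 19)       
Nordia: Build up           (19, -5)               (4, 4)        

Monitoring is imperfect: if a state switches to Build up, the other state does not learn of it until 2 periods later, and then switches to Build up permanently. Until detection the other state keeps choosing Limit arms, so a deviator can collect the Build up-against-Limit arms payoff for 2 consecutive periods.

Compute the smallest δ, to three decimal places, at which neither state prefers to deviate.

The best deviation is to choose Build up for all 2 undetected periods, earning 19 each, then 4 forever once detected.
Deviation value: 19(1−δ^2)/(1−δ) + 4δ^2/(1−δ); cooperation value: 9/(1−δ).
IC: 9 ≥ 19(1−δ^2) + 4δ^2 = 19 − 15δ^2.
So δ^2 ≥ 10/15 = 2/3, giving δ ≥ (2/3)^(1/2) ≈ 0.816.

0.816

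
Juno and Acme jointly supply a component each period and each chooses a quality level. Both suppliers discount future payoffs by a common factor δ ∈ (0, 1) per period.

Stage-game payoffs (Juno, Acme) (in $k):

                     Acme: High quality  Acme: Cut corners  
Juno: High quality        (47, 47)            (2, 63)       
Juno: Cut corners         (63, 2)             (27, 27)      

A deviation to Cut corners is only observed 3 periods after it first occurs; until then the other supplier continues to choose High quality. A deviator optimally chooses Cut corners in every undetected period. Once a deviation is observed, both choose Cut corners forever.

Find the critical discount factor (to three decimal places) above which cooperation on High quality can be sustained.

0.763

The best deviation is to choose Cut corners for all 3 undetected periods, earning 63 each, then 27 forever once detected.
Deviation value: 63(1−δ^3)/(1−δ) + 27δ^3/(1−δ); cooperation value: 47/(1−δ).
IC: 47 ≥ 63(1−δ^3) + 27δ^3 = 63 − 36δ^3.
So δ^3 ≥ 16/36 = 4/9, giving δ ≥ (4/9)^(1/3) ≈ 0.763.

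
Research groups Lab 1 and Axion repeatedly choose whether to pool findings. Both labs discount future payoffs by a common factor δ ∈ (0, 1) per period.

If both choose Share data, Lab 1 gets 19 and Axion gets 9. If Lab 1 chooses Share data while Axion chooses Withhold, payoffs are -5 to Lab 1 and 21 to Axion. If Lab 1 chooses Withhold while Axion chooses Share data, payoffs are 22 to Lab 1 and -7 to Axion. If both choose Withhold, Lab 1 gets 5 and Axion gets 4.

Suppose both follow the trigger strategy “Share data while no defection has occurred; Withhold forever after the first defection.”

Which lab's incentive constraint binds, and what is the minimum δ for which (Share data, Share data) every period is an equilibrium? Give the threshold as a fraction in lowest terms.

For Lab 1: deviation gain 22−19 = 3, per-period punishment loss 19−5 = 14. IC gives δ ≥ 3/17.
For Axion: gain 12, loss 5 per period, so δ ≥ 12/17.
The tighter constraint is Axion's, so cooperation needs δ ≥ 12/17.

Axion; δ ≥ 12/17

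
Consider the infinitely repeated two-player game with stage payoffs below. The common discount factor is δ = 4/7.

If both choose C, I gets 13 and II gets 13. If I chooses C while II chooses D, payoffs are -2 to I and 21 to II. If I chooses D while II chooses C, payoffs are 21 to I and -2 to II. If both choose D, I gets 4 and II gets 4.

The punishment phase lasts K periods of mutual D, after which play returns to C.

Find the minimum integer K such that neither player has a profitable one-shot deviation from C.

Need Σ_{k=1}^{K} δ^k ≥ (21−13)/(13−4) = 0.8889 at δ = 4/7.
At K = 1 the sum is 0.5714 < 0.8889; at K = 2 it is 0.8980 ≥ 0.8889.
So the minimum punishment length is K = 2.

2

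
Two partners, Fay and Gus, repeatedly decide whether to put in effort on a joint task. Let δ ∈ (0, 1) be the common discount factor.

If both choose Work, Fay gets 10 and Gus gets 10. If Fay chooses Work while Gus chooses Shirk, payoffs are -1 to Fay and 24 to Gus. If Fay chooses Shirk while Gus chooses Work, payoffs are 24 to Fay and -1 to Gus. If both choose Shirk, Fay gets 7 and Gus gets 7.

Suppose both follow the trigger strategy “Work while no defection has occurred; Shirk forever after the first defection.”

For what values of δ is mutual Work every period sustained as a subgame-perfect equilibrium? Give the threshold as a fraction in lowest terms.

Under grim trigger the critical discount factor is (T−C)/(T−P) with T = 24, C = 10, P = 7.
δ* = (24−10)/(24−7) = 14/17.

14/17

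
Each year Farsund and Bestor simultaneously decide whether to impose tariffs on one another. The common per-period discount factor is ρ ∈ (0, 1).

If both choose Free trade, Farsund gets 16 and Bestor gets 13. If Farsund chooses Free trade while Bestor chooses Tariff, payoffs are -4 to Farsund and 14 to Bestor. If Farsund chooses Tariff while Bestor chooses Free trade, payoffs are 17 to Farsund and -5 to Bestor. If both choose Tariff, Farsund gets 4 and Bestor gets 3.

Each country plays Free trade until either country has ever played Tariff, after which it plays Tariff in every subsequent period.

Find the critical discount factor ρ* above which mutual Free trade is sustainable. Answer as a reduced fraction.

1/11

Farsund's threshold: (17−16)/(17−4) = 1/13.
Bestor's threshold: (14−13)/(14−3) = 1/11.
1/13 < 1/11, so Bestor binds and ρ* = 1/11.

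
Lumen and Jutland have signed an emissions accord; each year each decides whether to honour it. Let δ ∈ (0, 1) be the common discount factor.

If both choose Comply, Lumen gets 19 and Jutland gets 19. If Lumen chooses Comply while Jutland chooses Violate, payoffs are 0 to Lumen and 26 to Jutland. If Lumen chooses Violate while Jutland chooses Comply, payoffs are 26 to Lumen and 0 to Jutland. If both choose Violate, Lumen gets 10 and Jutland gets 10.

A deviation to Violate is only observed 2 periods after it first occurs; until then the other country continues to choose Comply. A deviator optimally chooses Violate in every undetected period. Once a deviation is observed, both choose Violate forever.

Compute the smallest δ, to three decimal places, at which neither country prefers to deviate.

The best deviation is to choose Violate for all 2 undetected periods, earning 26 each, then 10 forever once detected.
Deviation value: 26(1−δ^2)/(1−δ) + 10δ^2/(1−δ); cooperation value: 19/(1−δ).
IC: 19 ≥ 26(1−δ^2) + 10δ^2 = 26 − 16δ^2.
So δ^2 ≥ 7/16, giving δ ≥ (7/16)^(1/2) ≈ 0.661.

0.661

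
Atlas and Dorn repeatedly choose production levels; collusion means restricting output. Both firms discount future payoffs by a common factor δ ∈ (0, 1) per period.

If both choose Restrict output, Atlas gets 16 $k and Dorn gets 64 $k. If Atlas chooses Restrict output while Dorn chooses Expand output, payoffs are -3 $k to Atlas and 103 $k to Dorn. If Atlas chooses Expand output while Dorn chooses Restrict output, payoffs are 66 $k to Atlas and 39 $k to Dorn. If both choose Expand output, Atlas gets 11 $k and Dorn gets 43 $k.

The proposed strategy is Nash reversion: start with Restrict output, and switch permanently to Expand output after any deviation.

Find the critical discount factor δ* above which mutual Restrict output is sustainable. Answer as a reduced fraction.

10/11

Atlas's threshold: (66−16)/(66−11) = 10/11.
Dorn's threshold: (103−64)/(103−43) = 13/20.
10/11 > 13/20, so Atlas binds and δ* = 10/11.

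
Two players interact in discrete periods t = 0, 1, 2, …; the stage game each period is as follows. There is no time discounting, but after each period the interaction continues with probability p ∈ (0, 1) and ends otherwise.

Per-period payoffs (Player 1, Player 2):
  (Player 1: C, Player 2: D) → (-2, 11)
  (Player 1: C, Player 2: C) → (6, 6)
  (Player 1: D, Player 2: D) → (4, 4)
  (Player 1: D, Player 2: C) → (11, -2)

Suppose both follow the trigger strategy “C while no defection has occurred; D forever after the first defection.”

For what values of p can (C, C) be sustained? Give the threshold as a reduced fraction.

Expected cooperation value is 6 + p·6 + p²·6 + … = 6/(1−p); deviation gives 11 + p·4/(1−p).
6 ≥ 11(1−p) + 4p ⇒ 7p ≥ 5 ⇒ p ≥ 5/7.

5/7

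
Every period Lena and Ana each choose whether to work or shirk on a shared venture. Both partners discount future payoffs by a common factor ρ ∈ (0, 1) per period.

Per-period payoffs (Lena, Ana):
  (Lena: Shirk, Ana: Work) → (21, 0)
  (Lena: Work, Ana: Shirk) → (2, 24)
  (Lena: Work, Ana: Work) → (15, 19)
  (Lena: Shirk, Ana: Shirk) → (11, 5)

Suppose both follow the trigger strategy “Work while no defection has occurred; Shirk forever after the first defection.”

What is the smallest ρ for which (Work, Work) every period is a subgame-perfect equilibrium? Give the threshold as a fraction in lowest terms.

For Lena: deviation gain 21−15 = 6, per-period punishment loss 15−11 = 4. IC gives ρ ≥ 6/10 = 3/5.
For Ana: gain 5, loss 14 per period, so ρ ≥ 5/19.
The tighter constraint is Lena's, so cooperation needs ρ ≥ 3/5.

3/5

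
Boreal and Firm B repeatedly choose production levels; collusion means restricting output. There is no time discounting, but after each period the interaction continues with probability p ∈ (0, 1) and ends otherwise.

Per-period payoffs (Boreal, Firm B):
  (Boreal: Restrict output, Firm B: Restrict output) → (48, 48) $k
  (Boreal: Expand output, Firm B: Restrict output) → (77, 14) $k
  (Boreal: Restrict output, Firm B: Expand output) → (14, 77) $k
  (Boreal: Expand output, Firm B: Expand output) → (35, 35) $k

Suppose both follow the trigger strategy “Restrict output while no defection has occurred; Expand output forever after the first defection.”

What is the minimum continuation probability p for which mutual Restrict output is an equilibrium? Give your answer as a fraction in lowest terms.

Expected cooperation value is 48 + p·48 + p²·48 + … = 48/(1−p); deviation gives 77 + p·35/(1−p).
48 ≥ 77(1−p) + 35p ⇒ 42p ≥ 29 ⇒ p ≥ 29/42.

29/42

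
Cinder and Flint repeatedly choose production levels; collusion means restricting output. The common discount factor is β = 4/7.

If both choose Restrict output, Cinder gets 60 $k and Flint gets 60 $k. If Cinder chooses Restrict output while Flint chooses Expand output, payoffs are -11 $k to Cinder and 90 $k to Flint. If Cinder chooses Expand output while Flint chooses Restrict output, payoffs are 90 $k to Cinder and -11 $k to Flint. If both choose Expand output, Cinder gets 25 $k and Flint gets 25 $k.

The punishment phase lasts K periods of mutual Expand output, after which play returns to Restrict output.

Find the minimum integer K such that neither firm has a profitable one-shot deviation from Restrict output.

2

No profitable deviation requires (60−25)(β+…+β^K) ≥ 90−60, i.e. β+…+β^K ≥ 6/7 ≈ 0.8571.
With β = 4/7, the partial sums are K=1: 0.5714, K=2: 0.8980.
K = 2 is the first length at which the sum reaches 0.8571.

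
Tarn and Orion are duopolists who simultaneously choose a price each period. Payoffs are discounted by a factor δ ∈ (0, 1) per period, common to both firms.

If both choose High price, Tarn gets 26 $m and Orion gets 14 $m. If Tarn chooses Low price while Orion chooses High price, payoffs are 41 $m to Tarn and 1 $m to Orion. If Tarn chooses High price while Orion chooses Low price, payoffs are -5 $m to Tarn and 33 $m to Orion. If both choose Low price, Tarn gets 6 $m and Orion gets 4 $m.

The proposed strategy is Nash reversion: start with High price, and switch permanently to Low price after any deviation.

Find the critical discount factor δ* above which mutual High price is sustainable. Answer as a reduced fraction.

19/29

For Tarn: deviation gain 41−26 = 15, per-period punishment loss 26−6 = 20. IC gives δ ≥ 15/35 = 3/7.
For Orion: gain 19, loss 10 per period, so δ ≥ 19/29.
The tighter constraint is Orion's, so cooperation needs δ ≥ 19/29.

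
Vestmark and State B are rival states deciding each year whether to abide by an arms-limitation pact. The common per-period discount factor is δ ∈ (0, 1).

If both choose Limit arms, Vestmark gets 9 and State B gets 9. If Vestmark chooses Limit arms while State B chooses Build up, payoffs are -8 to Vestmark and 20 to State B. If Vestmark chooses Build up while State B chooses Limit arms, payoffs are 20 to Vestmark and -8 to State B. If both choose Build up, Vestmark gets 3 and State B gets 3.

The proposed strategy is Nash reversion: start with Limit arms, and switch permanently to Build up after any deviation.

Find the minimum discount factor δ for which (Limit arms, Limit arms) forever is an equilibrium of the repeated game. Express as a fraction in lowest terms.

9/(1−δ) ≥ 20 + 3δ/(1−δ)
9 ≥ 20 − 17δ
δ ≥ 11/17.

11/17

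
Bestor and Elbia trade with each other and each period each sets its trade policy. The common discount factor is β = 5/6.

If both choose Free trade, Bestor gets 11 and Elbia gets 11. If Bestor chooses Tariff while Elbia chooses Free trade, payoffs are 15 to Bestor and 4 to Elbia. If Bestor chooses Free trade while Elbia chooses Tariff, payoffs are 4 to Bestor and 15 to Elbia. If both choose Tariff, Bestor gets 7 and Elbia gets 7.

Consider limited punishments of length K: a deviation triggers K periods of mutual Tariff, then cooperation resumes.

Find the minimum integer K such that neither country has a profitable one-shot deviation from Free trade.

2

IC: β(1−β^K)/(1−β) ≥ (15−11)/(11−7) = 1.
With β = 5/6: need 1 − β^K ≥ 1·(1−5/6)/(5/6), i.e. β^K ≤ 0.8000.
Since (5/6)^1 = 0.8333 and (5/6)^2 = 0.6944, the smallest such K is 2.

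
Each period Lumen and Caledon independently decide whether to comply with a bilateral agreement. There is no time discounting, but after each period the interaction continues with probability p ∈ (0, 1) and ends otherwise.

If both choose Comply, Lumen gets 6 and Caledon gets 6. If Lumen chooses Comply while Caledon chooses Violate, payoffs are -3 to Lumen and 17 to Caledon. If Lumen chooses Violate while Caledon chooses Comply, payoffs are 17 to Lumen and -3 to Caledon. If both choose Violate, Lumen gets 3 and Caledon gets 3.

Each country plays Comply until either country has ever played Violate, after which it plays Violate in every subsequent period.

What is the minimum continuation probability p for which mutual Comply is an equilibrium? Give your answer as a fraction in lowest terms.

11/14

With no time discounting, the continuation probability p plays the role of the discount factor.
Grim-trigger IC: 6/(1−p) ≥ 17 + 3p/(1−p) ⇒ p ≥ (17−6)/(17−3) = 11/14.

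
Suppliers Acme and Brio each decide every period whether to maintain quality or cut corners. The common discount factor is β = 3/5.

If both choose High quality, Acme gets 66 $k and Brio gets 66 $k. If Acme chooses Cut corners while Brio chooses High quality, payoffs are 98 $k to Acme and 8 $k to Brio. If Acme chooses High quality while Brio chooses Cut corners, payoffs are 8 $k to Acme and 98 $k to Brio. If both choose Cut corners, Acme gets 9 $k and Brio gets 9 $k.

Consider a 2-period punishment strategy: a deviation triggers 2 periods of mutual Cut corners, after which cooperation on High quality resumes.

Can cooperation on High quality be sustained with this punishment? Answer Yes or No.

Yes

IC: β+…+β^2 ≥ (98−66)/(66−9) = 32/57.
At β = 3/5: partial sum = 0.9600 ≥ 0.5614. Cooperation sustainable.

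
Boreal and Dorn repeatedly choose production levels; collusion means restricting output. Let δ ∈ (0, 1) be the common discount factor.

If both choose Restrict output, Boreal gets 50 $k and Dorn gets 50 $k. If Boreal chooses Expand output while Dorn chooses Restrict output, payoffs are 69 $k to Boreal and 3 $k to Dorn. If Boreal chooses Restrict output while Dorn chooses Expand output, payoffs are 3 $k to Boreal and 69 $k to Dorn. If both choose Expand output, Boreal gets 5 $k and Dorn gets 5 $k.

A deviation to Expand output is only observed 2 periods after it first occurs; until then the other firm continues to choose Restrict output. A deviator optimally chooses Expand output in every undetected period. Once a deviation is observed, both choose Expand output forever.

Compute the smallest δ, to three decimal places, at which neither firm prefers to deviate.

Deviating for the 2 undetected periods gains 69−50 = 19 per period over cooperation, then loses 50−5 = 45 per period forever once punishment starts.
Gain: 19(1 + δ + … + δ^1); loss: 45·δ^2/(1−δ).
No profitable deviation ⇔ 19(1−δ^2) ≤ 45·δ^2, i.e. δ^2 ≥ 19/(19+45) = 19/64.
Hence δ ≥ (19/64)^(1/2) ≈ 0.545.

0.545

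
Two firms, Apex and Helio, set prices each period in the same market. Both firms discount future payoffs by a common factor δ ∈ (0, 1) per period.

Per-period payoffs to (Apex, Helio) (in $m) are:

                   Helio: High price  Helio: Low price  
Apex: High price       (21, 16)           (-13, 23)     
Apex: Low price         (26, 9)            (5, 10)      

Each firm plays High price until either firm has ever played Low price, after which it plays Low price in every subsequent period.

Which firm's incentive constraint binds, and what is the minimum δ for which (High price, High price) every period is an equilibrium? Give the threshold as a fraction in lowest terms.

For Apex: deviation gain 26−21 = 5, per-period punishment loss 21−5 = 16. IC gives δ ≥ 5/21.
For Helio: gain 7, loss 6 per period, so δ ≥ 7/13.
The tighter constraint is Helio's, so cooperation needs δ ≥ 7/13.

Helio; δ ≥ 7/13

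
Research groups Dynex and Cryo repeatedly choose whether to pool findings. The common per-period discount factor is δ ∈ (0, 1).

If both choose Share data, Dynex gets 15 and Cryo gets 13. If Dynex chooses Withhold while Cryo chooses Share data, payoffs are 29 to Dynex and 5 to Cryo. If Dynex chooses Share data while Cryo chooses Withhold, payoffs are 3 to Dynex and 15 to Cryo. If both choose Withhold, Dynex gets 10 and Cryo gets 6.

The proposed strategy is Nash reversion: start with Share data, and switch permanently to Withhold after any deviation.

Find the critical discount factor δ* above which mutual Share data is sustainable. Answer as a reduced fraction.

Dynex's threshold: (29−15)/(29−10) = 14/19.
Cryo's threshold: (15−13)/(15−6) = 2/9.
14/19 > 2/9, so Dynex binds and δ* = 14/19.

14/19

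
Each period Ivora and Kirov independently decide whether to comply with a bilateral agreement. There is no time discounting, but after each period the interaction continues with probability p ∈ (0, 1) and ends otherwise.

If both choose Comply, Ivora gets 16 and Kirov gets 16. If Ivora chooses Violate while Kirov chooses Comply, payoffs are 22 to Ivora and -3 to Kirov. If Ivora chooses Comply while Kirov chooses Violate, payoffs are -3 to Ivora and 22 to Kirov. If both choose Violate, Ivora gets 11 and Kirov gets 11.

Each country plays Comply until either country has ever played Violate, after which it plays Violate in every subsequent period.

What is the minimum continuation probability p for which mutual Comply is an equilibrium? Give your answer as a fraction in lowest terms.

6/11

Expected cooperation value is 16 + p·16 + p²·16 + … = 16/(1−p); deviation gives 22 + p·11/(1−p).
16 ≥ 22(1−p) + 11p ⇒ 11p ≥ 6 ⇒ p ≥ 6/11.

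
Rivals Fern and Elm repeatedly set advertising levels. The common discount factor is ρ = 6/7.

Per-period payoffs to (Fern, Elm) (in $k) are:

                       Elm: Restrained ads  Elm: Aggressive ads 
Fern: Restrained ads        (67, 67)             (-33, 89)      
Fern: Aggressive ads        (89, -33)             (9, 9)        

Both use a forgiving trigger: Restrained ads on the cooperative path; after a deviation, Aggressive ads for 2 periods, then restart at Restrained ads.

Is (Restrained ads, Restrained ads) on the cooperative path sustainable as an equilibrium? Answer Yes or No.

Yes

Comparing payoff streams over the 3 periods until play realigns: cooperate → 67(1+ρ+…+ρ^2); deviate → 89 + 9(ρ+…+ρ^2).
Cooperation is sustained iff (67−9)(ρ+…+ρ^2) ≥ 89−67.
ρ+…+ρ^2 = 6/7·(1−(6/7)^2)/(1−6/7) = 1.5918, and (89−67)/(67−9) = 0.3793.
1.5918 ≥ 0.3793, so cooperation is sustainable.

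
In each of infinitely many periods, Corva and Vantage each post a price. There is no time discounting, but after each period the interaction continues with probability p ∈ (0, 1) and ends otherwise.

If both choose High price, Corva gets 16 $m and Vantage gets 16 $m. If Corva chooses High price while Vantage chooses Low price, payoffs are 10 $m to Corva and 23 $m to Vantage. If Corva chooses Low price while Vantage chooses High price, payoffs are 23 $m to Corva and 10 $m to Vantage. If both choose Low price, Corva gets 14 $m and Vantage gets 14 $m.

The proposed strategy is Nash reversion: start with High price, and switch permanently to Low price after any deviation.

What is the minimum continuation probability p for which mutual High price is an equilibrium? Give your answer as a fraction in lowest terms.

With no time discounting, the continuation probability p plays the role of the discount factor.
Grim-trigger IC: 16/(1−p) ≥ 23 + 14p/(1−p) ⇒ p ≥ (23−16)/(23−14) = 7/9.

7/9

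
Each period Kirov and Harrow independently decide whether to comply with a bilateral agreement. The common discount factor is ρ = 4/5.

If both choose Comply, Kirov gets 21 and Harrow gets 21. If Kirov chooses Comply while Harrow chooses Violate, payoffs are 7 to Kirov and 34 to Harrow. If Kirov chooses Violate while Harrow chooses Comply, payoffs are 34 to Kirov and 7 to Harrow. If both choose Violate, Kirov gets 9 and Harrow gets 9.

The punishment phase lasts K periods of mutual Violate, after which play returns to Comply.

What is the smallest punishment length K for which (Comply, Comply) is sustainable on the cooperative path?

2

Need Σ_{k=1}^{K} ρ^k ≥ (34−21)/(21−9) = 1.0833 at ρ = 4/5.
At K = 1 the sum is 0.8000 < 1.0833; at K = 2 it is 1.4400 ≥ 1.0833.
So the minimum punishment length is K = 2.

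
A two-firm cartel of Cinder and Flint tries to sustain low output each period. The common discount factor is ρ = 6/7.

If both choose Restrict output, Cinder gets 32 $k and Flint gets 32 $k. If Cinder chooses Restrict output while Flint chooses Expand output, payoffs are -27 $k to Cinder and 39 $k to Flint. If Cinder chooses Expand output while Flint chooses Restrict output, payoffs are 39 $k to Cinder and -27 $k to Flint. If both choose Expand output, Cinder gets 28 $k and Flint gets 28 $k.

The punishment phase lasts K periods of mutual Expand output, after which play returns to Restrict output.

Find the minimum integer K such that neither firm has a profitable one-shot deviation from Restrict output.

IC: ρ(1−ρ^K)/(1−ρ) ≥ (39−32)/(32−28) = 7/4.
With ρ = 6/7: need 1 − ρ^K ≥ 7/4·(1−6/7)/(6/7), i.e. ρ^K ≤ 0.7083.
Since (6/7)^2 = 0.7347 and (6/7)^3 = 0.6297, the smallest such K is 3.

3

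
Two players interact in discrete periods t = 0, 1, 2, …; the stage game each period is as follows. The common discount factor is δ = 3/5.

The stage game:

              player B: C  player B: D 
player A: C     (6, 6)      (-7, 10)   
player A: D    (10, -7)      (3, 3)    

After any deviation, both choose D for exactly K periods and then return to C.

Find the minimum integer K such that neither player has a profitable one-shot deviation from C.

Need Σ_{k=1}^{K} δ^k ≥ (10−6)/(6−3) = 1.3333 at δ = 3/5.
At K = 4 the sum is 1.3056 < 1.3333; at K = 5 it is 1.3834 ≥ 1.3333.
So the minimum punishment length is K = 5.

5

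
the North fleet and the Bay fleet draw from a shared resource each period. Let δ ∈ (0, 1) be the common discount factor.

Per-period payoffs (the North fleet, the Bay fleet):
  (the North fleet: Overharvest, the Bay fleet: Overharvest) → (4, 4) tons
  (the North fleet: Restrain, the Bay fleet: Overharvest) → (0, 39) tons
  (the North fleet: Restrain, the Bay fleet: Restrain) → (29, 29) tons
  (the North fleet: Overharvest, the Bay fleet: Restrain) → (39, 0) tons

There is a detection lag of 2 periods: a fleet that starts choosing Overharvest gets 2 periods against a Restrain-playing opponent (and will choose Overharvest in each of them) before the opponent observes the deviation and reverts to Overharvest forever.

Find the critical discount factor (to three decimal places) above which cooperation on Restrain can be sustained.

A deviator earns 39 for 2 periods, then 4 forever; cooperating earns 29 forever. Multiplying the IC by (1−δ):
29 ≥ 39(1−δ^2) + 4δ^2, so 35·δ^2 ≥ 10 and δ^2 ≥ 2/7.
δ ≥ (2/7)^(1/2) ≈ 0.535.

0.535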